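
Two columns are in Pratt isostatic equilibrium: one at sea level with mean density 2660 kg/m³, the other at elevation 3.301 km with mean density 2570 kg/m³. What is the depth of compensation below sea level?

ρ_ref D = ρ (D + h) → D (ρ_ref − ρ) = ρ h.
D = ρ h/(ρ_ref − ρ) = 2570 × 3.301 km/(2660 − 2570) = 94.3 km.

94.3 km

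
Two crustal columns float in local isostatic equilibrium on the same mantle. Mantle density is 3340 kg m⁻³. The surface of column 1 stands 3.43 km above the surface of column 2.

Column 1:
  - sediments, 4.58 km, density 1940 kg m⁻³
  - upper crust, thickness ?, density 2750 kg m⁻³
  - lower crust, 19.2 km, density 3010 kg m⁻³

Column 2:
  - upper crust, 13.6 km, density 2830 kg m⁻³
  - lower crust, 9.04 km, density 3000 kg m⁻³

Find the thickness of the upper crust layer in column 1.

Take the compensation level at the base of the deeper column (depth z_c below the surface of column 1) and equate Σ ρ_i t_i down to z_c; mantle fills any gap and the z_c terms cancel.
Column 1: 4.58×1940 + x×2750 + 19.2×3010 + (z_c − 23.78 − x)×3340
Column 2: 3.43×0 + 13.6×2830 + 9.04×3000 + (z_c − 3.43 − 22.64)×3340
The z_c×3340 term appears on both sides and cancels. Collect the known terms of each column as K = Σ(ρt)_known − 3340 × (depth of known layers): K_1 = 66677.2 − 3340×23.78 = −12748; K_2 = 65608 − 3340×(3.43 + 22.64) = −21465.8.
Balance: K_1 − x×(3340 − 2750) = K_2, so x = (K_1 − K_2)/(3340 − 2750) = 8717.8/590 = 14.8 km.

14.8 km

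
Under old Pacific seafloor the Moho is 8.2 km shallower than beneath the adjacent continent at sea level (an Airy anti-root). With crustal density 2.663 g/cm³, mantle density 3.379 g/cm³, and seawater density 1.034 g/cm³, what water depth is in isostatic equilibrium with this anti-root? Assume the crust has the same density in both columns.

Replacing a thickness d of crust by seawater at the top must be balanced by replacing crust with mantle at the base: d (ρ_c − ρ_w) = a (ρ_m − ρ_c).
d = a (ρ_m − ρ_c)/(ρ_c − ρ_w) = 8.2 km × 0.716/1.629 = 3.6 km.

3.6 km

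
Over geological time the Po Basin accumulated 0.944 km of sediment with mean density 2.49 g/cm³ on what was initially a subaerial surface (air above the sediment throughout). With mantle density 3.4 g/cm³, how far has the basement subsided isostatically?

Subaerial load: s = t ρ_sed / ρ_m = 0.944 km × 2.49/3.4 = 0.691 km.

0.691 km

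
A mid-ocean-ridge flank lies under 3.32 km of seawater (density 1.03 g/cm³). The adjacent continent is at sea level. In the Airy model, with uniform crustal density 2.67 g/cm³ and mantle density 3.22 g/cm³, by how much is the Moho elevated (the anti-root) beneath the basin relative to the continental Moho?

9.9 km

By Archimedes' principle applied to the lithosphere: replacing crust with seawater at the top is compensated by replacing crust with mantle at the base: d (ρ_c − ρ_w) = a (ρ_m − ρ_c).
a = d (ρ_c − ρ_w)/(ρ_m − ρ_c) = 3.32 km × 1.64/0.55 = 9.9 km.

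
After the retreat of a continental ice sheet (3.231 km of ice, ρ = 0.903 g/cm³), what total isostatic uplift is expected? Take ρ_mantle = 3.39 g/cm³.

0.861 km

Removing the load lets mantle flow back in; uplift u satisfies ρ_ice t = ρ_m u.
u = t ρ_ice/ρ_m = 3.231 km × 0.903/3.39 = 0.861 km.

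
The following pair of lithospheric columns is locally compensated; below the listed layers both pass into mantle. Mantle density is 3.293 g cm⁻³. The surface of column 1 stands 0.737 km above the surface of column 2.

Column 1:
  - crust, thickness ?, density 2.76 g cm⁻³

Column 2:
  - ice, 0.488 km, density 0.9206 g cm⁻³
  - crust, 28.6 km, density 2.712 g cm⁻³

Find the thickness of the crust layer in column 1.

37.9 km

Take the compensation level at the base of the deeper column (depth z_c below the surface of column 1) and equate Σ ρ_i t_i down to z_c; mantle fills any gap and the z_c terms cancel.
Column 1: x×2.76 + (z_c − 0 − x)×3.293
Column 2: 0.737×0 + 0.488×0.9206 + 28.6×2.712 + (z_c − 0.737 − 29.088)×3.293
The z_c×3.293 term appears on both sides and cancels. Collect the known terms of each column as K = Σ(ρt)_known − 3.293 × (depth of known layers): K_1 = 0 − 3.293×0 = 0; K_2 = 78.0124528 − 3.293×(0.737 + 29.088) = −20.2012722.
Balance: K_1 − x×(3.293 − 2.76) = K_2, so x = (K_1 − K_2)/(3.293 − 2.76) = 20.2013/0.533 = 37.9 km.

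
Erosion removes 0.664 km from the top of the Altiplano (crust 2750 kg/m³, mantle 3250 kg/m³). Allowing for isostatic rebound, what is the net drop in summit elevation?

Rebound u = e ρ_c/ρ_m = 0.664 km × 2750/3250 = 0.5618 km.
Net surface drop = e − u = 0.664 km − 0.5618 km = e (ρ_m − ρ_c)/ρ_m = 0.102 km.

0.102 km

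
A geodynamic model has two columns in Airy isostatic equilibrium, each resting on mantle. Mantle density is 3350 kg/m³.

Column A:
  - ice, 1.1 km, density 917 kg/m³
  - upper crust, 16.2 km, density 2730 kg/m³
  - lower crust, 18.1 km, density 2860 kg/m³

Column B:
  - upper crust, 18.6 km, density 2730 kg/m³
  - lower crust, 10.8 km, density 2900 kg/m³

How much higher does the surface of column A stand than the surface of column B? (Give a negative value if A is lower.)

1.55 km

For any compensation level in the mantle, the mantle terms cancel and isostasy reduces to e = (Σt_A − Σt_B) − (Σ(ρt)_A − Σ(ρt)_B) / ρ_m.
Σt_A = 35.4 km; Σt_B = 29.4 km; Σ(ρt)_A = 97000.7; Σ(ρt)_B = 82098 (in km·kg/m³).
e = (35.4 − 29.4) − (97000.7 − 82098) / 3350 = 1.55 km.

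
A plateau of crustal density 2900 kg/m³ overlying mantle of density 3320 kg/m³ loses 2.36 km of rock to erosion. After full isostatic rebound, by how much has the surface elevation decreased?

0.299 km

Rebound u = e ρ_c/ρ_m = 2.36 km × 2900/3320 = 2.061 km.
Net surface drop = e − u = 2.36 km − 2.061 km = e (ρ_m − ρ_c)/ρ_m = 0.299 km.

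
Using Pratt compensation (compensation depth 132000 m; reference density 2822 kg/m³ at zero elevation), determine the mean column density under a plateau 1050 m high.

2800 kg/m³

Pratt balance: ρ_ref D = ρ (D + h).
ρ = ρ_ref D/(D + h) = 2822 × 132000 m/(132000 m + 1050 m) = 2800 kg/m³.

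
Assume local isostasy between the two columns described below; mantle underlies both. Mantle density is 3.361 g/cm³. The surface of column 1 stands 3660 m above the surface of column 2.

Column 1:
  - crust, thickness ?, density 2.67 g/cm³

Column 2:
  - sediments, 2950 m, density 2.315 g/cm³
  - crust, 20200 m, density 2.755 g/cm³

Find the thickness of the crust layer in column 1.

Take the compensation level at the base of the deeper column (depth z_c below the surface of column 1) and equate Σ ρ_i t_i down to z_c; mantle fills any gap and the z_c terms cancel.
Column 1: x×2.67 + (z_c − 0 − x)×3.361
Column 2: 3660×0 + 2950×2.315 + 20200×2.755 + (z_c − 3660 − 23150)×3.361
The z_c×3.361 term appears on both sides and cancels. Collect the known terms of each column as K = Σ(ρt)_known − 3.361 × (depth of known layers): K_1 = 0 − 3.361×0 = 0; K_2 = 62480.25 − 3.361×(3660 + 23150) = −27628.16.
Balance: K_1 − x×(3.361 − 2.67) = K_2, so x = (K_1 − K_2)/(3.361 − 2.67) = 27628.2/0.691 = 40000 m.

40000 m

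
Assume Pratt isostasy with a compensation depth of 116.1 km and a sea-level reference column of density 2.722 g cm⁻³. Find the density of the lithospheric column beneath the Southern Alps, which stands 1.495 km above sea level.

Pratt balance: ρ_ref D = ρ (D + h).
ρ = ρ_ref D/(D + h) = 2.722 × 116.1 km/(116.1 km + 1.495 km) = 2.69 g cm⁻³.

2.69 g cm⁻³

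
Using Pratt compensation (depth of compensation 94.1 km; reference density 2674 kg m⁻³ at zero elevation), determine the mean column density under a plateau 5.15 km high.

Pratt balance: ρ_ref D = ρ (D + h).
ρ = ρ_ref D/(D + h) = 2674 × 94.1 km/(94.1 km + 5.15 km) = 2540 kg m⁻³.

2540 kg m⁻³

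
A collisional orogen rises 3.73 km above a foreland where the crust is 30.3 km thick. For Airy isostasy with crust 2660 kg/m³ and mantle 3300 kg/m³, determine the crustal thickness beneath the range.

49.5 km

Root depth r = h ρ_c / (ρ_m − ρ_c) = 3.73 km × 2660 / 640 = 15.5 km.
Total thickness = T + h + r = 30.3 km + 3.73 km + 15.5 km = 49.5 km.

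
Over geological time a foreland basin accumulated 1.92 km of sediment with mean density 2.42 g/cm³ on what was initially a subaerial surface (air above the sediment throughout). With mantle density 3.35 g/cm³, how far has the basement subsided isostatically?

1.39 km

Subaerial load: s = t ρ_sed / ρ_m = 1.92 km × 2.42/3.35 = 1.39 km.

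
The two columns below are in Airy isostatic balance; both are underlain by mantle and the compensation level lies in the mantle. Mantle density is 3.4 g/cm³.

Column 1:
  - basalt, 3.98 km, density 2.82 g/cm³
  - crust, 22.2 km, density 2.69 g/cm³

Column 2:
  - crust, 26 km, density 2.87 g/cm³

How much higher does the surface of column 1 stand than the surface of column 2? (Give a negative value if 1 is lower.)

1.26 km

For any compensation level in the mantle, the mantle terms cancel and isostasy reduces to e = (Σt_1 − Σt_2) − (Σ(ρt)_1 − Σ(ρt)_2) / ρ_m.
Σt_1 = 26.18 km; Σt_2 = 26 km; Σ(ρt)_1 = 70.9416; Σ(ρt)_2 = 74.62 (in km·g/cm³).
e = (26.18 − 26) − (70.9416 − 74.62) / 3.4 = 1.26 km.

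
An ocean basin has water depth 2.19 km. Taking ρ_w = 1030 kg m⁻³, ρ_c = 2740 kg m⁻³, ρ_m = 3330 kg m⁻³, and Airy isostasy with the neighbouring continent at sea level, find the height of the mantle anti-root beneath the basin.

In Airy isostatic equilibrium: replacing crust with seawater at the top is compensated by replacing crust with mantle at the base: d (ρ_c − ρ_w) = a (ρ_m − ρ_c).
a = d (ρ_c − ρ_w)/(ρ_m − ρ_c) = 2.19 km × 1710/590 = 6.35 km.

6.35 km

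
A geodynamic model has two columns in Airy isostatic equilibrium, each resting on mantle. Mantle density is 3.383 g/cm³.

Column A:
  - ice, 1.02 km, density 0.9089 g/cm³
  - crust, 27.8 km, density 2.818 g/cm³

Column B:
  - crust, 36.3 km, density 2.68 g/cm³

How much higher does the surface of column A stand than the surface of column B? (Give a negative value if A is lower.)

For any compensation level in the mantle, the mantle terms cancel and isostasy reduces to e = (Σt_A − Σt_B) − (Σ(ρt)_A − Σ(ρt)_B) / ρ_m.
Σt_A = 28.82 km; Σt_B = 36.3 km; Σ(ρt)_A = 79.267478; Σ(ρt)_B = 97.284 (in km·g/cm³).
e = (28.82 − 36.3) − (79.267478 − 97.284) / 3.383 = −2.15 km.

−2.15 km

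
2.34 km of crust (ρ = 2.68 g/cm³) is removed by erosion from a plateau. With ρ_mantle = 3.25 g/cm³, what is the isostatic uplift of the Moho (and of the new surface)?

1.93 km

Unloading: uplift u = e ρ_c/ρ_m = 2.34 km × 2.68/3.25 = 1.93 km.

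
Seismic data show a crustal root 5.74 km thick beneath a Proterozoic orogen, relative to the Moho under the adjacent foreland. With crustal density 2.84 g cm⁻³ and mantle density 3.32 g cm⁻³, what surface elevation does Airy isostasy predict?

0.97 km

In Airy isostatic equilibrium: ρ_c h = (ρ_m − ρ_c) r.
h = r (ρ_m − ρ_c) / ρ_c = 5.74 km × (3.32 − 2.84) / 2.84 = 0.97 km.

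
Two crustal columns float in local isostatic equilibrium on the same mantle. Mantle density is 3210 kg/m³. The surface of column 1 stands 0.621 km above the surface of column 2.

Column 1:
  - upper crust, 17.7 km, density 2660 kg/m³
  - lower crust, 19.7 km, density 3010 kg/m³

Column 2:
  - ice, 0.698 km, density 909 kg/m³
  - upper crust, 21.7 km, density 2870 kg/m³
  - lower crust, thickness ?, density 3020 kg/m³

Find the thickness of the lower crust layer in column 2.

Take the compensation level at the base of the deeper column (depth z_c below the surface of column 1) and equate Σ ρ_i t_i down to z_c; mantle fills any gap and the z_c terms cancel.
Column 1: 17.7×2660 + 19.7×3010 + (z_c − 37.4)×3210
Column 2: 0.621×0 + 0.698×909 + 21.7×2870 + x×3020 + (z_c − 0.621 − 22.398 − x)×3210
The z_c×3210 term appears on both sides and cancels. Collect the known terms of each column as K = Σ(ρt)_known − 3210 × (depth of known layers): K_1 = 106379 − 3210×37.4 = −13675; K_2 = 62913.482 − 3210×(0.621 + 22.398) = −10977.508.
Balance: K_1 = K_2 − x×(3210 − 3020), so x = (K_2 − K_1)/(3210 − 3020) = 2697.49/190 = 14.2 km.

14.2 km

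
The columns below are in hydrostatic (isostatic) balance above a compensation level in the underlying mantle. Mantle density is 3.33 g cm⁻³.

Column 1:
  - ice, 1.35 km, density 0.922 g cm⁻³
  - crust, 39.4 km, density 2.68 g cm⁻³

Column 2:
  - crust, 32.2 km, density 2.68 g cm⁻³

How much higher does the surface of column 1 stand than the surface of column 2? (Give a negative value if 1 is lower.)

For any compensation level in the mantle, the mantle terms cancel and isostasy reduces to e = (Σt_1 − Σt_2) − (Σ(ρt)_1 − Σ(ρt)_2) / ρ_m.
Σt_1 = 40.75 km; Σt_2 = 32.2 km; Σ(ρt)_1 = 106.8367; Σ(ρt)_2 = 86.296 (in km·g cm⁻³).
e = (40.75 − 32.2) − (106.8367 − 86.296) / 3.33 = 2.38 km.

2.38 km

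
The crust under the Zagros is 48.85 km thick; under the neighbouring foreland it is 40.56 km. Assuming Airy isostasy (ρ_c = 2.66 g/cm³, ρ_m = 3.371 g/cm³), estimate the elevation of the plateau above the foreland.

Excess crust Δ = 48.85 km − 40.56 km = 8.29 km, split between elevation h and root r with h + r = Δ.
Airy balance ρ_c h = (ρ_m − ρ_c) r gives r = h ρ_c/(ρ_m − ρ_c), so h (1 + ρ_c/(ρ_m − ρ_c)) = Δ, i.e. h = Δ (ρ_m − ρ_c)/ρ_m.
h = 8.29 km × 0.711/3.371 = 1.75 km.

1.75 km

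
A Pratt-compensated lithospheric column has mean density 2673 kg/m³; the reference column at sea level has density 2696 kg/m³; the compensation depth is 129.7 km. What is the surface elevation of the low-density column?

1.12 km

ρ_ref D = ρ (D + h) → h = D (ρ_ref − ρ)/ρ.
h = 129.7 km × (2696 − 2673)/2673 = 1.12 km.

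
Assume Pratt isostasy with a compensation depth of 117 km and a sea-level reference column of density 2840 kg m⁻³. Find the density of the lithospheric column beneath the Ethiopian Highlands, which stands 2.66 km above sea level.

2780 kg m⁻³

Pratt balance: ρ_ref D = ρ (D + h).
ρ = ρ_ref D/(D + h) = 2840 × 117 km/(117 km + 2.66 km) = 2780 kg m⁻³.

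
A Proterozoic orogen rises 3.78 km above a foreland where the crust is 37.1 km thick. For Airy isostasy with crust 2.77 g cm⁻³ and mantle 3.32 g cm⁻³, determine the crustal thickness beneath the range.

59.9 km

Root depth r = h ρ_c / (ρ_m − ρ_c) = 3.78 km × 2.77 / 0.55 = 19.04 km.
Total thickness = T + h + r = 37.1 km + 3.78 km + 19.04 km = 59.9 km.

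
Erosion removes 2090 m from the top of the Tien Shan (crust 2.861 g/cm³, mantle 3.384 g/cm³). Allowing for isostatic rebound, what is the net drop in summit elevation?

323 m

Rebound u = e ρ_c/ρ_m = 2090 m × 2.861/3.384 = 1767 m.
Net surface drop = e − u = 2090 m − 1767 m = e (ρ_m − ρ_c)/ρ_m = 323 m.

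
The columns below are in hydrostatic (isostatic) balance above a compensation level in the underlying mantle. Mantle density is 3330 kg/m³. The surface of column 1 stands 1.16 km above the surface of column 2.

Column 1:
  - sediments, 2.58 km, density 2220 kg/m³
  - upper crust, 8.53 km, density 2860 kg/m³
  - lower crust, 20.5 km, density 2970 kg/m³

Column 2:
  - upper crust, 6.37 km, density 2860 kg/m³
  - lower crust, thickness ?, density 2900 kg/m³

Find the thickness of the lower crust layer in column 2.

Take the compensation level at the base of the deeper column (depth z_c below the surface of column 1) and equate Σ ρ_i t_i down to z_c; mantle fills any gap and the z_c terms cancel.
Column 1: 2.58×2220 + 8.53×2860 + 20.5×2970 + (z_c − 31.61)×3330
Column 2: 1.16×0 + 6.37×2860 + x×2900 + (z_c − 1.16 − 6.37 − x)×3330
The z_c×3330 term appears on both sides and cancels. Collect the known terms of each column as K = Σ(ρt)_known − 3330 × (depth of known layers): K_1 = 91008.4 − 3330×31.61 = −14252.9; K_2 = 18218.2 − 3330×(1.16 + 6.37) = −6856.7.
Balance: K_1 = K_2 − x×(3330 − 2900), so x = (K_2 − K_1)/(3330 − 2900) = 7396.2/430 = 17.2 km.

17.2 km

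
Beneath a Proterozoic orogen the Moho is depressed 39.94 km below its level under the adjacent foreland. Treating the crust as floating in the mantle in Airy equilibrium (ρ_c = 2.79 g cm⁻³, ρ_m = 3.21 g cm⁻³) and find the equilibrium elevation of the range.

In Airy isostatic equilibrium: ρ_c h = (ρ_m − ρ_c) r.
h = r (ρ_m − ρ_c) / ρ_c = 39.94 km × (3.21 − 2.79) / 2.79 = 6.01 km.

6.01 km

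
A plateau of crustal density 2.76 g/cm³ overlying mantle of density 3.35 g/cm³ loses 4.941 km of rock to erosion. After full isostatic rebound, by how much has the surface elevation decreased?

Rebound u = e ρ_c/ρ_m = 4.941 km × 2.76/3.35 = 4.071 km.
Net surface drop = e − u = 4.941 km − 4.071 km = e (ρ_m − ρ_c)/ρ_m = 0.87 km.

0.87 km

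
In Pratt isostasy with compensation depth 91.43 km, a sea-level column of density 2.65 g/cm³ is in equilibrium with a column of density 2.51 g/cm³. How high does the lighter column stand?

5.1 km

ρ_ref D = ρ (D + h) → h = D (ρ_ref − ρ)/ρ.
h = 91.43 km × (2.65 − 2.51)/2.51 = 5.1 km.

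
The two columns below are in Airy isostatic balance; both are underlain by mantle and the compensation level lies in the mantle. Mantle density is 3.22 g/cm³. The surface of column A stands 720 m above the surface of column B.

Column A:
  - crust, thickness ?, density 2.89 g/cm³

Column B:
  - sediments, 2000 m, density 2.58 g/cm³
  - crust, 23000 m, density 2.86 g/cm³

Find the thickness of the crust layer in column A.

36000 m

Take the compensation level at the base of the deeper column (depth z_c below the surface of column A) and equate Σ ρ_i t_i down to z_c; mantle fills any gap and the z_c terms cancel.
Column A: x×2.89 + (z_c − 0 − x)×3.22
Column B: 720×0 + 2000×2.58 + 23000×2.86 + (z_c − 720 − 25000)×3.22
The z_c×3.22 term appears on both sides and cancels. Collect the known terms of each column as K = Σ(ρt)_known − 3.22 × (depth of known layers): K_A = 0 − 3.22×0 = 0; K_B = 70940 − 3.22×(720 + 25000) = −11878.4.
Balance: K_A − x×(3.22 − 2.89) = K_B, so x = (K_A − K_B)/(3.22 − 2.89) = 11878.4/0.33 = 36000 m.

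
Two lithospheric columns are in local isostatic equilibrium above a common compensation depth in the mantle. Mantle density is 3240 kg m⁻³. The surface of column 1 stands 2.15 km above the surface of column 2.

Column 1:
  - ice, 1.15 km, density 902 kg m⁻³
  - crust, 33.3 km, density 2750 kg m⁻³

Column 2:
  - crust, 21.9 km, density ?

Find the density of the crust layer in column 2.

Take the compensation level at the base of the deeper column (depth z_c below the surface of column 1) and equate Σ ρ_i t_i down to z_c; mantle fills any gap and the z_c terms cancel.
Column 1: 1.15×902 + 33.3×2750 + (z_c − 34.45)×3240
Column 2: 2.15×0 + 21.9×ρ + (z_c − 2.15 − 21.9)×3240
The z_c×3240 term appears on both sides and cancels. Collect the known terms of each column as K = Σ(ρt)_known − 3240 × (depth of known layers): K_1 = 92612.3 − 3240×34.45 = −19005.7; K_2 = 0 − 3240×(2.15 + 21.9) = −77922.
Balance: K_1 = K_2 + 21.9×ρ, so ρ = (K_1 − K_2)/21.9 = 58916.3/21.9 = 2690 kg m⁻³.

2690 kg m⁻³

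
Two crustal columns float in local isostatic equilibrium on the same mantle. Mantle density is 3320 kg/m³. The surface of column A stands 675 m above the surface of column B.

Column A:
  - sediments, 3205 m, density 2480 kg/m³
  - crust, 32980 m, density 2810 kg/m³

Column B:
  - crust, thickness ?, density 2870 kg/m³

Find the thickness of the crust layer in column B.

38400 m

Take the compensation level at the base of the deeper column (depth z_c below the surface of column A) and equate Σ ρ_i t_i down to z_c; mantle fills any gap and the z_c terms cancel.
Column A: 3205×2480 + 32980×2810 + (z_c − 36185)×3320
Column B: 675×0 + x×2870 + (z_c − 675 − 0 − x)×3320
The z_c×3320 term appears on both sides and cancels. Collect the known terms of each column as K = Σ(ρt)_known − 3320 × (depth of known layers): K_A = 100622200 − 3320×36185 = −19512000; K_B = 0 − 3320×(675 + 0) = −2241000.
Balance: K_A = K_B − x×(3320 − 2870), so x = (K_B − K_A)/(3320 − 2870) = 17271000/450 = 38400 m.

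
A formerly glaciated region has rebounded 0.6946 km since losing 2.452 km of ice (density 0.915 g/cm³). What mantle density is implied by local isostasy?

3.23 g/cm³

ρ_m = ρ_ice t / u = 0.915 × 2.452 km/0.6946 km = 3.23 g/cm³.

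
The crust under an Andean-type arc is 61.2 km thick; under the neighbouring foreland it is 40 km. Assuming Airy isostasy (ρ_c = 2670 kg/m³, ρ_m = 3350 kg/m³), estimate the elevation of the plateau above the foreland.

4.3 km

Excess crust Δ = 61.2 km − 40 km = 21.2 km, split between elevation h and root r with h + r = Δ.
Airy balance ρ_c h = (ρ_m − ρ_c) r gives r = h ρ_c/(ρ_m − ρ_c), so h (1 + ρ_c/(ρ_m − ρ_c)) = Δ, i.e. h = Δ (ρ_m − ρ_c)/ρ_m.
h = 21.2 km × 680/3350 = 4.3 km.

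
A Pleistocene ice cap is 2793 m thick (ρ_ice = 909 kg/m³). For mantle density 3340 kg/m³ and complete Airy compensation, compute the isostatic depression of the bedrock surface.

760 m

Balancing pressure at the compensation depth: the ice load ρ_ice t is balanced by mantle displaced below, ρ_m s.
s = t ρ_ice / ρ_m = 2793 m × 909/3340 = 760 m.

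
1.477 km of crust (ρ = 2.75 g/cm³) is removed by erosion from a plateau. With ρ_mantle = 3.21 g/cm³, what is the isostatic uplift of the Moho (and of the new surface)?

1.27 km

Unloading: uplift u = e ρ_c/ρ_m = 1.477 km × 2.75/3.21 = 1.27 km.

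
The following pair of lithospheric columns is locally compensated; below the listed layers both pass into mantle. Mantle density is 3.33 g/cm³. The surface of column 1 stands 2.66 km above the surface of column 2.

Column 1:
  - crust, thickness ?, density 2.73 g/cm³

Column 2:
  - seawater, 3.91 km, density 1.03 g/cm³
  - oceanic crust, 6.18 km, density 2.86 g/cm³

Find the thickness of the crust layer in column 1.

34.6 km

Take the compensation level at the base of the deeper column (depth z_c below the surface of column 1) and equate Σ ρ_i t_i down to z_c; mantle fills any gap and the z_c terms cancel.
Column 1: x×2.73 + (z_c − 0 − x)×3.33
Column 2: 2.66×0 + 3.91×1.03 + 6.18×2.86 + (z_c − 2.66 − 10.09)×3.33
The z_c×3.33 term appears on both sides and cancels. Collect the known terms of each column as K = Σ(ρt)_known − 3.33 × (depth of known layers): K_1 = 0 − 3.33×0 = 0; K_2 = 21.7021 − 3.33×(2.66 + 10.09) = −20.7554.
Balance: K_1 − x×(3.33 − 2.73) = K_2, so x = (K_1 − K_2)/(3.33 − 2.73) = 20.7554/0.6 = 34.6 km.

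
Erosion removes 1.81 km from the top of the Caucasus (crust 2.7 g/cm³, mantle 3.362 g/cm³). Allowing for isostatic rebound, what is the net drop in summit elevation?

Rebound u = e ρ_c/ρ_m = 1.81 km × 2.7/3.362 = 1.454 km.
Net surface drop = e − u = 1.81 km − 1.454 km = e (ρ_m − ρ_c)/ρ_m = 0.356 km.

0.356 km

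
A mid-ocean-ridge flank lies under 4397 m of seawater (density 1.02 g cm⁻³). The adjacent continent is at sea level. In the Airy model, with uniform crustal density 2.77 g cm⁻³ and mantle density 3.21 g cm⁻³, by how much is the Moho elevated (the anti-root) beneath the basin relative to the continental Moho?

17500 m

By Archimedes' principle applied to the lithosphere: replacing crust with seawater at the top is compensated by replacing crust with mantle at the base: d (ρ_c − ρ_w) = a (ρ_m − ρ_c).
a = d (ρ_c − ρ_w)/(ρ_m − ρ_c) = 4397 m × 1.75/0.44 = 17500 m.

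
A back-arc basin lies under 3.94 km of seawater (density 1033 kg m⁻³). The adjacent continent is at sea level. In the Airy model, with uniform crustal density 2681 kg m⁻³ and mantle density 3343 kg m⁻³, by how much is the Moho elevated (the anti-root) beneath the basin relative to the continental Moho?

9.81 km

For local isostatic compensation: replacing crust with seawater at the top is compensated by replacing crust with mantle at the base: d (ρ_c − ρ_w) = a (ρ_m − ρ_c).
a = d (ρ_c − ρ_w)/(ρ_m − ρ_c) = 3.94 km × 1648/662 = 9.81 km.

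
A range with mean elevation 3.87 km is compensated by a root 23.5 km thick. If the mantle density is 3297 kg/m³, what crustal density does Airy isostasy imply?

ρ_c h = (ρ_m − ρ_c) r → ρ_c (h + r) = ρ_m r → ρ_c = ρ_m r / (h + r).
ρ_c = 3297 × 23.5 km / (3.87 km + 23.5 km) = 2830 kg/m³.

2830 kg/m³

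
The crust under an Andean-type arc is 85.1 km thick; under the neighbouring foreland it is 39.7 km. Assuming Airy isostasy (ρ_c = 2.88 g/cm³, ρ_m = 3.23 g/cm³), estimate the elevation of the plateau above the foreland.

Excess crust Δ = 85.1 km − 39.7 km = 45.4 km, split between elevation h and root r with h + r = Δ.
Airy balance ρ_c h = (ρ_m − ρ_c) r gives r = h ρ_c/(ρ_m − ρ_c), so h (1 + ρ_c/(ρ_m − ρ_c)) = Δ, i.e. h = Δ (ρ_m − ρ_c)/ρ_m.
h = 45.4 km × 0.35/3.23 = 4.92 km.

4.92 km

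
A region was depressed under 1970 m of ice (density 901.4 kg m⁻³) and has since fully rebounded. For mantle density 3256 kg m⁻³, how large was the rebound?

Removing the load lets mantle flow back in; uplift u satisfies ρ_ice t = ρ_m u.
u = t ρ_ice/ρ_m = 1970 m × 901.4/3256 = 545 m.

545 m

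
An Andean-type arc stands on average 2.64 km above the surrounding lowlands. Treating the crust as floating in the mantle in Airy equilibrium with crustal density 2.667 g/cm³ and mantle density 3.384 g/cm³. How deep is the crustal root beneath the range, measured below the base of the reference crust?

Balancing pressure at the compensation depth: the weight of the topography is balanced by the buoyancy of the root, ρ_c h = (ρ_m − ρ_c) r.
r = h · ρ_c / (ρ_m − ρ_c) = 2.64 km × 2.667 / (3.384 − 2.667) = 9.82 km.

9.82 km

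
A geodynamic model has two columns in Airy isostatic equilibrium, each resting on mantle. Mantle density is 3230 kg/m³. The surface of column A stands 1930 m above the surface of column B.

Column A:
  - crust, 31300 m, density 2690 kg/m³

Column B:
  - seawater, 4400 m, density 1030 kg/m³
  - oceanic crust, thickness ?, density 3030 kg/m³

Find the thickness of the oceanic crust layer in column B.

Take the compensation level at the base of the deeper column (depth z_c below the surface of column A) and equate Σ ρ_i t_i down to z_c; mantle fills any gap and the z_c terms cancel.
Column A: 31300×2690 + (z_c − 31300)×3230
Column B: 1930×0 + 4400×1030 + x×3030 + (z_c − 1930 − 4400 − x)×3230
The z_c×3230 term appears on both sides and cancels. Collect the known terms of each column as K = Σ(ρt)_known − 3230 × (depth of known layers): K_A = 84197000 − 3230×31300 = −16902000; K_B = 4532000 − 3230×(1930 + 4400) = −15913900.
Balance: K_A = K_B − x×(3230 − 3030), so x = (K_B − K_A)/(3230 − 3030) = 988100/200 = 4940 m.

4940 m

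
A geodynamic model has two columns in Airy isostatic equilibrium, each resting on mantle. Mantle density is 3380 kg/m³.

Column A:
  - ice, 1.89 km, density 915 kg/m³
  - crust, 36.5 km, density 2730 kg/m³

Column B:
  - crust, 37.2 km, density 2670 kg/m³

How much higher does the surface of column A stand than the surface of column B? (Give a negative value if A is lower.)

For any compensation level in the mantle, the mantle terms cancel and isostasy reduces to e = (Σt_A − Σt_B) − (Σ(ρt)_A − Σ(ρt)_B) / ρ_m.
Σt_A = 38.39 km; Σt_B = 37.2 km; Σ(ρt)_A = 101374.35; Σ(ρt)_B = 99324 (in km·kg/m³).
e = (38.39 − 37.2) − (101374.35 − 99324) / 3380 = 0.583 km.

0.583 km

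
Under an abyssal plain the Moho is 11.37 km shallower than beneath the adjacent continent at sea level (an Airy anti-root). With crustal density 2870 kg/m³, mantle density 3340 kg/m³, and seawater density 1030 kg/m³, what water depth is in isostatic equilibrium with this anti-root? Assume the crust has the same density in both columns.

2.9 km

Replacing a thickness d of crust by seawater at the top must be balanced by replacing crust with mantle at the base: d (ρ_c − ρ_w) = a (ρ_m − ρ_c).
d = a (ρ_m − ρ_c)/(ρ_c − ρ_w) = 11.37 km × 470/1840 = 2.9 km.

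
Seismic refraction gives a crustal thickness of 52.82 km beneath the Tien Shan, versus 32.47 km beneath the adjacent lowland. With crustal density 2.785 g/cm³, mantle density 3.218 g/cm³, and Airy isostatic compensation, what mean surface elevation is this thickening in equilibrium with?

Excess crust Δ = 52.82 km − 32.47 km = 20.35 km, split between elevation h and root r with h + r = Δ.
Airy balance ρ_c h = (ρ_m − ρ_c) r gives r = h ρ_c/(ρ_m − ρ_c), so h (1 + ρ_c/(ρ_m − ρ_c)) = Δ, i.e. h = Δ (ρ_m − ρ_c)/ρ_m.
h = 20.35 km × 0.433/3.218 = 2.74 km.

2.74 km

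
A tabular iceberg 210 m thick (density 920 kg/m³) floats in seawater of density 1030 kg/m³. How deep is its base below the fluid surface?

188 m

Draft d = t ρ_obj/ρ_fluid = 210 m × 920/1030 = 188 m.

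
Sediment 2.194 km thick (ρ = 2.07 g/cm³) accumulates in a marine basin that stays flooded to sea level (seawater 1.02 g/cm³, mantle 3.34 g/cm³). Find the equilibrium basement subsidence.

0.993 km

Submarine loading: the sediment displaces seawater, and the subsidence is in turn flooded, so s (ρ_m − ρ_w) = t (ρ_sed − ρ_w).
s = 2.194 km × (2.07 − 1.02) / (3.34 − 1.02) = 0.993 km.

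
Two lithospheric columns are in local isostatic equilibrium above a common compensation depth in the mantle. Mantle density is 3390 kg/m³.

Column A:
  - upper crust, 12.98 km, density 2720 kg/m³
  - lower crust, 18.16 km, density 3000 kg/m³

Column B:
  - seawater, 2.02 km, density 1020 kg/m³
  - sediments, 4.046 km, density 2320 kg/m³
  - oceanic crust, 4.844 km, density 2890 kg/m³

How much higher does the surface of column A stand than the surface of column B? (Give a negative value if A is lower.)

For any compensation level in the mantle, the mantle terms cancel and isostasy reduces to e = (Σt_A − Σt_B) − (Σ(ρt)_A − Σ(ρt)_B) / ρ_m.
Σt_A = 31.14 km; Σt_B = 10.91 km; Σ(ρt)_A = 89785.6; Σ(ρt)_B = 25446.28 (in km·kg/m³).
e = (31.14 − 10.91) − (89785.6 − 25446.28) / 3390 = 1.25 km.

1.25 km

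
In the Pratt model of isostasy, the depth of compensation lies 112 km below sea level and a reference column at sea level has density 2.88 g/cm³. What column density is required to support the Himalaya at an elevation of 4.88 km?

2.76 g/cm³

Pratt balance: ρ_ref D = ρ (D + h).
ρ = ρ_ref D/(D + h) = 2.88 × 112 km/(112 km + 4.88 km) = 2.76 g/cm³.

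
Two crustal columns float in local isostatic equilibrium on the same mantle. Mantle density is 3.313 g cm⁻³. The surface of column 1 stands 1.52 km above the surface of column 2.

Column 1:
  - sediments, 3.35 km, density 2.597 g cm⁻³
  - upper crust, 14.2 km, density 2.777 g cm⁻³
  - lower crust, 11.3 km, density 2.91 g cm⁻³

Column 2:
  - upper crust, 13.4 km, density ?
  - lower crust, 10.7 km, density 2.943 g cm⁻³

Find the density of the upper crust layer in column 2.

Take the compensation level at the base of the deeper column (depth z_c below the surface of column 1) and equate Σ ρ_i t_i down to z_c; mantle fills any gap and the z_c terms cancel.
Column 1: 3.35×2.597 + 14.2×2.777 + 11.3×2.91 + (z_c − 28.85)×3.313
Column 2: 1.52×0 + 13.4×ρ + 10.7×2.943 + (z_c − 1.52 − 24.1)×3.313
The z_c×3.313 term appears on both sides and cancels. Collect the known terms of each column as K = Σ(ρt)_known − 3.313 × (depth of known layers): K_1 = 81.01635 − 3.313×28.85 = −14.5637; K_2 = 31.4901 − 3.313×(1.52 + 24.1) = −53.38896.
Balance: K_1 = K_2 + 13.4×ρ, so ρ = (K_1 − K_2)/13.4 = 38.8253/13.4 = 2.9 g cm⁻³.

2.9 g cm⁻³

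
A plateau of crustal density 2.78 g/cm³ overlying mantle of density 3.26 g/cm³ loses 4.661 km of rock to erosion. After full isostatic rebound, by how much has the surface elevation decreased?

0.686 km

Rebound u = e ρ_c/ρ_m = 4.661 km × 2.78/3.26 = 3.975 km.
Net surface drop = e − u = 4.661 km − 3.975 km = e (ρ_m − ρ_c)/ρ_m = 0.686 km.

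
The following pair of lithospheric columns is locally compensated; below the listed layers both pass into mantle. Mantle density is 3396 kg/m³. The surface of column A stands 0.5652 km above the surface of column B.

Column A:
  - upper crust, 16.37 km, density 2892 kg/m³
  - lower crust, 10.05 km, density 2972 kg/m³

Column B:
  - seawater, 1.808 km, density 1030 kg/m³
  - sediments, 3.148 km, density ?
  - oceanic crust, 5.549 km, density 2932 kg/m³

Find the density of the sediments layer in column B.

Take the compensation level at the base of the deeper column (depth z_c below the surface of column A) and equate Σ ρ_i t_i down to z_c; mantle fills any gap and the z_c terms cancel.
Column A: 16.37×2892 + 10.05×2972 + (z_c − 26.42)×3396
Column B: 0.5652×0 + 1.808×1030 + 3.148×ρ + 5.549×2932 + (z_c − 0.5652 − 10.505)×3396
The z_c×3396 term appears on both sides and cancels. Collect the known terms of each column as K = Σ(ρt)_known − 3396 × (depth of known layers): K_A = 77210.64 − 3396×26.42 = −12511.68; K_B = 18131.908 − 3396×(0.5652 + 10.505) = −19462.4912.
Balance: K_A = K_B + 3.148×ρ, so ρ = (K_A − K_B)/3.148 = 6950.81/3.148 = 2210 kg/m³.

2210 kg/m³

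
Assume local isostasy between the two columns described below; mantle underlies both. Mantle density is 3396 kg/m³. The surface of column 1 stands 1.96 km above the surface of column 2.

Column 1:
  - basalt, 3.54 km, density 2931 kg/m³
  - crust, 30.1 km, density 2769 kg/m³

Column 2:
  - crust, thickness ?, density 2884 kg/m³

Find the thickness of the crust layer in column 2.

27.1 km

Take the compensation level at the base of the deeper column (depth z_c below the surface of column 1) and equate Σ ρ_i t_i down to z_c; mantle fills any gap and the z_c terms cancel.
Column 1: 3.54×2931 + 30.1×2769 + (z_c − 33.64)×3396
Column 2: 1.96×0 + x×2884 + (z_c − 1.96 − 0 − x)×3396
The z_c×3396 term appears on both sides and cancels. Collect the known terms of each column as K = Σ(ρt)_known − 3396 × (depth of known layers): K_1 = 93722.64 − 3396×33.64 = −20518.8; K_2 = 0 − 3396×(1.96 + 0) = −6656.16.
Balance: K_1 = K_2 − x×(3396 − 2884), so x = (K_2 − K_1)/(3396 − 2884) = 13862.6/512 = 27.1 km.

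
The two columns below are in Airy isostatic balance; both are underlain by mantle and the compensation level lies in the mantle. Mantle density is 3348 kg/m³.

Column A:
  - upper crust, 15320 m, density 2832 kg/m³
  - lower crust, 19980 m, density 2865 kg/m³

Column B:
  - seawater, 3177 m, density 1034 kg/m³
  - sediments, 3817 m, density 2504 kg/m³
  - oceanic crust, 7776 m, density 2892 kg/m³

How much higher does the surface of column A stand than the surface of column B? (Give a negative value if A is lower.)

1030 m

For any compensation level in the mantle, the mantle terms cancel and isostasy reduces to e = (Σt_A − Σt_B) − (Σ(ρt)_A − Σ(ρt)_B) / ρ_m.
Σt_A = 35300 m; Σt_B = 14770 m; Σ(ρt)_A = 100628940; Σ(ρt)_B = 35330978 (in m·kg/m³).
e = (35300 − 14770) − (100628940 − 35330978) / 3348 = 1030 m.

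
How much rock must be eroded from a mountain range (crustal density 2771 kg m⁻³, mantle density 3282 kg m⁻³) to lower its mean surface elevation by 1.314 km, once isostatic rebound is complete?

8.44 km

Net drop Δ = e − u = e − e ρ_c/ρ_m = e (ρ_m − ρ_c)/ρ_m.
e = Δ ρ_m/(ρ_m − ρ_c) = 1.314 km × 3282/511 = 8.44 km.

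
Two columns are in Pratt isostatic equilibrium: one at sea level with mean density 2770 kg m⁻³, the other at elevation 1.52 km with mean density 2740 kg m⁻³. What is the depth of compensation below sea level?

ρ_ref D = ρ (D + h) → D (ρ_ref − ρ) = ρ h.
D = ρ h/(ρ_ref − ρ) = 2740 × 1.52 km/(2770 − 2740) = 139 km.

139 km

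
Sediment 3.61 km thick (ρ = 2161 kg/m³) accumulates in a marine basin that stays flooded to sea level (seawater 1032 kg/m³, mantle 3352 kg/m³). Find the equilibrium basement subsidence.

Submarine loading: the sediment displaces seawater, and the subsidence is in turn flooded, so s (ρ_m − ρ_w) = t (ρ_sed − ρ_w).
s = 3.61 km × (2161 − 1032) / (3352 − 1032) = 1.76 km.

1.76 km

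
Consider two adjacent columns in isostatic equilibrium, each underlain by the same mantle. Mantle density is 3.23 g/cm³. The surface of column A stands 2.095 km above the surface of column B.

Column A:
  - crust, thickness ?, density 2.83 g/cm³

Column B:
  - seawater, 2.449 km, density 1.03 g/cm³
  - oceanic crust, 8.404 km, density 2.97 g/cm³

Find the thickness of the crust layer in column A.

35.8 km

Take the compensation level at the base of the deeper column (depth z_c below the surface of column A) and equate Σ ρ_i t_i down to z_c; mantle fills any gap and the z_c terms cancel.
Column A: x×2.83 + (z_c − 0 − x)×3.23
Column B: 2.095×0 + 2.449×1.03 + 8.404×2.97 + (z_c − 2.095 − 10.853)×3.23
The z_c×3.23 term appears on both sides and cancels. Collect the known terms of each column as K = Σ(ρt)_known − 3.23 × (depth of known layers): K_A = 0 − 3.23×0 = 0; K_B = 27.48235 − 3.23×(2.095 + 10.853) = −14.33969.
Balance: K_A − x×(3.23 − 2.83) = K_B, so x = (K_A − K_B)/(3.23 − 2.83) = 14.3397/0.4 = 35.8 km.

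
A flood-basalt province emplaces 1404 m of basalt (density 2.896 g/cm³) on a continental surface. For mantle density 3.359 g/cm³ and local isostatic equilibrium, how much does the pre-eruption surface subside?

1210 m

Subaerial loading: s = t ρ_load / ρ_m.
s = 1404 m × 2.896/3.359 = 1210 m.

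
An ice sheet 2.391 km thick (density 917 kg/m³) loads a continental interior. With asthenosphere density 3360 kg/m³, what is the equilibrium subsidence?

Equating mass per unit area of the two columns: the ice load ρ_ice t is balanced by mantle displaced below, ρ_m s.
s = t ρ_ice / ρ_m = 2.391 km × 917/3360 = 0.653 km.

0.653 km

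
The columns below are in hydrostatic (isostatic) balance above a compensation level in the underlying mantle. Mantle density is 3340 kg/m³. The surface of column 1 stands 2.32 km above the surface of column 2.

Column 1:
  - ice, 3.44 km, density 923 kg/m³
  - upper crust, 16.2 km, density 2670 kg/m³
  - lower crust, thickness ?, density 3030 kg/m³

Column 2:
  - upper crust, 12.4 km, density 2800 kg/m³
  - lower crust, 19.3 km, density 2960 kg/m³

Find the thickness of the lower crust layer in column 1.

8.42 km

Take the compensation level at the base of the deeper column (depth z_c below the surface of column 1) and equate Σ ρ_i t_i down to z_c; mantle fills any gap and the z_c terms cancel.
Column 1: 3.44×923 + 16.2×2670 + x×3030 + (z_c − 19.64 − x)×3340
Column 2: 2.32×0 + 12.4×2800 + 19.3×2960 + (z_c − 2.32 − 31.7)×3340
The z_c×3340 term appears on both sides and cancels. Collect the known terms of each column as K = Σ(ρt)_known − 3340 × (depth of known layers): K_1 = 46429.12 − 3340×19.64 = −19168.48; K_2 = 91848 − 3340×(2.32 + 31.7) = −21778.8.
Balance: K_1 − x×(3340 − 3030) = K_2, so x = (K_1 − K_2)/(3340 − 3030) = 2610.32/310 = 8.42 km.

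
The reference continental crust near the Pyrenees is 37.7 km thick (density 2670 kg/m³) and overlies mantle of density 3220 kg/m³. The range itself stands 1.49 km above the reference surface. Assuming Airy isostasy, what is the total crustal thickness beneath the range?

46.4 km

Root depth r = h ρ_c / (ρ_m − ρ_c) = 1.49 km × 2670 / 550 = 7.233 km.
Total thickness = T + h + r = 37.7 km + 1.49 km + 7.233 km = 46.4 km.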